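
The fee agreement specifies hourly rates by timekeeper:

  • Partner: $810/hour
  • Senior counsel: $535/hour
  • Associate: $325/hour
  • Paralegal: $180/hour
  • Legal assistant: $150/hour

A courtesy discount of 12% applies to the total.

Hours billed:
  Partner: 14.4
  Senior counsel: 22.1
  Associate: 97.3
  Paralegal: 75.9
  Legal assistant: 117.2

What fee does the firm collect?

Partner: 14.4 × $810 = $11,664.00
Senior counsel: 22.1 × $535 = $11,823.50
Associate: 97.3 × $325 = $31,622.50
Paralegal: 75.9 × $180 = $13,662.00
Legal assistant: 117.2 × $150 = $17,580.00
Subtotal: $86,352.00
Less 12% discount: −$10,362.24
Total: $86,352.00 − $10,362.24 = $75,989.76

$75,989.76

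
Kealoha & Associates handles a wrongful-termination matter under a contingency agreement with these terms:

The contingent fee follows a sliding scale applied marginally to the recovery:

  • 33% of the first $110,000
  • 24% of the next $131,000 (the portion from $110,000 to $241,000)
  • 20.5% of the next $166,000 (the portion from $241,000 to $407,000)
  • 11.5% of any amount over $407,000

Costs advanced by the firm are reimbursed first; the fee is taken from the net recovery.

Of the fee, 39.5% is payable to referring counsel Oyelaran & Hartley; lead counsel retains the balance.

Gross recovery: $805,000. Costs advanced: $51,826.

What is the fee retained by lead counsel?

Fee base (net of costs): $805,000 − $51,826 = $753,174
First $110,000 at 33% = $36,300.00
Next $131,000 at 24% = $31,440.00
Next $166,000 at 20.5% = $34,030.00
Remaining $346,174 at 11.5% = $39,810.01
Fee: $36,300.00 + $31,440.00 + $34,030.00 + $39,810.01 = $141,580.01
Referral share: 39.5% of $141,580.01 = $55,924.10; lead counsel retains $141,580.01 − $55,924.10 = $85,655.91.

$85,655.91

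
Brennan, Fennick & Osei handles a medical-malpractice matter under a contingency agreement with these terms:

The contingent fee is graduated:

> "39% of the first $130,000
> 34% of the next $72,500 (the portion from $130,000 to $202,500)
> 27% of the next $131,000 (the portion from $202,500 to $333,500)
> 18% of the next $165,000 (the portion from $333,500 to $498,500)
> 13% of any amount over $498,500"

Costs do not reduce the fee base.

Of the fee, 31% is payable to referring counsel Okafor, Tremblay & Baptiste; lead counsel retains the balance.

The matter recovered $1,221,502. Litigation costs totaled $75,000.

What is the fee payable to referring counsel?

$72,667.18

Fee base is the gross recovery, $1,221,502; costs are reimbursed separately.
First $130,000 at 39% = $50,700.00
Next $72,500 at 34% = $24,650.00
Next $131,000 at 27% = $35,370.00
Next $165,000 at 18% = $29,700.00
Remaining $723,002 at 13% = $93,990.26
Fee: $50,700.00 + $24,650.00 + $35,370.00 + $29,700.00 + $93,990.26 = $234,410.26
Referral share: 31% of $234,410.26 = $72,667.18; lead counsel retains $234,410.26 − $72,667.18 = $161,743.08.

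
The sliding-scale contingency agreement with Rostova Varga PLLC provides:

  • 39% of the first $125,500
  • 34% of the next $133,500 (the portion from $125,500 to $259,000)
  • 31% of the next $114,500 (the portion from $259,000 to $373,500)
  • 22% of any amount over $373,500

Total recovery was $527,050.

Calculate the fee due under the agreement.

First $125,500 at 39% = $48,945.00
Next $133,500 at 34% = $45,390.00
Next $114,500 at 31% = $35,495.00
Remaining $153,550 at 22% = $33,781.00
Fee: $48,945.00 + $45,390.00 + $35,495.00 + $33,781.00 = $163,611.00

$163,611.00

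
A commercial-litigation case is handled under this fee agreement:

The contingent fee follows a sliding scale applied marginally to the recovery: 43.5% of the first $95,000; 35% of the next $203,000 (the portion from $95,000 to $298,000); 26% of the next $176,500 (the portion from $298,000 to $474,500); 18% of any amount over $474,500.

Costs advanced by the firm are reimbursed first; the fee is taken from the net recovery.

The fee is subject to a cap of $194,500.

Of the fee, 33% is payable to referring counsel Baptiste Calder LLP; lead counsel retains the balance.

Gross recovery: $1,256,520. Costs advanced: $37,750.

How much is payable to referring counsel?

Fee base (net of costs): $1,256,520 − $37,750 = $1,218,770
First $95,000 at 43.5% = $41,325.00
Next $203,000 at 35% = $71,050.00
Next $176,500 at 26% = $45,890.00
Remaining $744,270 at 18% = $133,968.60
Fee: $41,325.00 + $71,050.00 + $45,890.00 + $133,968.60 = $292,233.60
$292,233.60 exceeds the $194,500 cap, so the fee is capped at $194,500.00.
Referral share: 33% of $194,500.00 = $64,185.00; lead counsel retains $194,500.00 − $64,185.00 = $130,315.00.

$64,185.00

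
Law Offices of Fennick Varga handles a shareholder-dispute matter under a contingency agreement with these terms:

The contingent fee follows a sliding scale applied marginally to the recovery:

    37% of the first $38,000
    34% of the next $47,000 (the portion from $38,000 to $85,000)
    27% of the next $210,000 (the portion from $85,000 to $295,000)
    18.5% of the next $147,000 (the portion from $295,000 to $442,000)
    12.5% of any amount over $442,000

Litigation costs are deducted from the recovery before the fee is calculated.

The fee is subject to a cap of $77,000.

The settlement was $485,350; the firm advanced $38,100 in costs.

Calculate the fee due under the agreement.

$77,000.00

Fee base (net of costs): $485,350 − $38,100 = $447,250
First $38,000 at 37% = $14,060.00
Next $47,000 at 34% = $15,980.00
Next $210,000 at 27% = $56,700.00
Next $147,000 at 18.5% = $27,195.00
Remaining $5,250 at 12.5% = $656.25
Fee: $14,060.00 + $15,980.00 + $56,700.00 + $27,195.00 + $656.25 = $114,591.25
$114,591.25 exceeds the $77,000 cap, so the fee is capped at $77,000.00.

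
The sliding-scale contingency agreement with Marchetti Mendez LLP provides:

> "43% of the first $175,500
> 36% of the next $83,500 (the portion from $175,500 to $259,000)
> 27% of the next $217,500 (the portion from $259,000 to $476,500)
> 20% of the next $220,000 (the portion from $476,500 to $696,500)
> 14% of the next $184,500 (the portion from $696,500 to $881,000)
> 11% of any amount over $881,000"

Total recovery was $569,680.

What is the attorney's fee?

$182,886.00

First $175,500 at 43% = $75,465.00
Next $83,500 at 36% = $30,060.00
Next $217,500 at 27% = $58,725.00
Remaining $93,180 at 20% = $18,636.00
Fee: $75,465.00 + $30,060.00 + $58,725.00 + $18,636.00 = $182,886.00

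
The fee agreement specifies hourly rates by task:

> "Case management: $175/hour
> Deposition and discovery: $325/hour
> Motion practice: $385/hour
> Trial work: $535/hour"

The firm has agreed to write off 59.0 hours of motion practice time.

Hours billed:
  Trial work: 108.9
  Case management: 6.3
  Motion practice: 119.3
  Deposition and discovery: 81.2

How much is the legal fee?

$108,969.50

Case management: 6.3 × $175 = $1,102.50
Deposition and discovery: 81.2 × $325 = $26,390.00
Motion practice: 119.3 × $385 = $45,930.50
Trial work: 108.9 × $535 = $58,261.50
Subtotal: $131,684.50
Write-off: 59.0 × $385 = $22,715.00
Total: $131,684.50 − $22,715.00 = $108,969.50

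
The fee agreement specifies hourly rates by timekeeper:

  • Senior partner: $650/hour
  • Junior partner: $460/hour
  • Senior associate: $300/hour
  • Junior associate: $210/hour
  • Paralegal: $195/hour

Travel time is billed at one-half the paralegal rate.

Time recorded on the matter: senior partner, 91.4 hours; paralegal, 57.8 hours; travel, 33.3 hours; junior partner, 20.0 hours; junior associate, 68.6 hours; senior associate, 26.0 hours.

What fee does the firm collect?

Senior partner: 91.4 × $650 = $59,410.00
Junior partner: 20.0 × $460 = $9,200.00
Senior associate: 26.0 × $300 = $7,800.00
Junior associate: 68.6 × $210 = $14,406.00
Paralegal: 57.8 × $195 = $11,271.00
Subtotal: $59,410.00 + $9,200.00 + $7,800.00 + $14,406.00 + $11,271.00 = $102,087.00
Travel: 33.3 × ($195 ÷ 2) = 33.3 × $97.50 = $3,246.75
Total: $102,087.00 + $3,246.75 = $105,333.75

$105,333.75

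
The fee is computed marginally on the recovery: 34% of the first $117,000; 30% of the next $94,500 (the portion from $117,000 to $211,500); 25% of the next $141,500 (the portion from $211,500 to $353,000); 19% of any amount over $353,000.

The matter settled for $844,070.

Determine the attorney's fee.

$196,808.30

First $117,000 at 34% = $39,780.00
Next $94,500 at 30% = $28,350.00
Next $141,500 at 25% = $35,375.00
Remaining $491,070 at 19% = $93,303.30
Fee: $39,780.00 + $28,350.00 + $35,375.00 + $93,303.30 = $196,808.30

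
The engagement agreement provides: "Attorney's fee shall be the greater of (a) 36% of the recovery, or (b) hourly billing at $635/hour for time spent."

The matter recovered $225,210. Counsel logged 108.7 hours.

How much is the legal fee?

(a) 36% of $225,210 = $81,075.60
(b) 108.7 × $635 = $69,024.50
The greater is (a): $81,075.60.

$81,075.60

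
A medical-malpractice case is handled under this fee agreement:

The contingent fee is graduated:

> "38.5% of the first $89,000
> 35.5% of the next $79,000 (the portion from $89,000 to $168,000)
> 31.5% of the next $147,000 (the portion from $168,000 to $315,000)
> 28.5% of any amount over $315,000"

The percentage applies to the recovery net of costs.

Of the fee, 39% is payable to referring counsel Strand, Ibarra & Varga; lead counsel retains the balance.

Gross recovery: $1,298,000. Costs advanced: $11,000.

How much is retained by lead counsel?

Fee base (net of costs): $1,298,000 − $11,000 = $1,287,000
First $89,000 at 38.5% = $34,265.00
Next $79,000 at 35.5% = $28,045.00
Next $147,000 at 31.5% = $46,305.00
Remaining $972,000 at 28.5% = $277,020.00
Fee: $34,265.00 + $28,045.00 + $46,305.00 + $277,020.00 = $385,635.00
Referral share: 39% of $385,635.00 = $150,397.65; lead counsel retains $385,635.00 − $150,397.65 = $235,237.35.

$235,237.35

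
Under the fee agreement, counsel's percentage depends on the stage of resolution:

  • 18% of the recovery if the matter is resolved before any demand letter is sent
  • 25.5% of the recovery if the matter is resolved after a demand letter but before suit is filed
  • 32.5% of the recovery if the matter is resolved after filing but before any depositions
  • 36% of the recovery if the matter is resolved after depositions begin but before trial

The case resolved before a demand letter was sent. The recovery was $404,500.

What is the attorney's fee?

$72,810.00

The matter resolved before a demand letter was sent, so the 18% rate applies.
$404,500 × 18% = $72,810.00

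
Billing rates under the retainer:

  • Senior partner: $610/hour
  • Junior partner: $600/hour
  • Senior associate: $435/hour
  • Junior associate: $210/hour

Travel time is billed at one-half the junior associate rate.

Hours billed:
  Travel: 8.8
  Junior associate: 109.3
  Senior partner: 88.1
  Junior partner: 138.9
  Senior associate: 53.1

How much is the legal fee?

$184,056.50

Senior partner: 88.1 × $610 = $53,741.00
Junior partner: 138.9 × $600 = $83,340.00
Senior associate: 53.1 × $435 = $23,098.50
Junior associate: 109.3 × $210 = $22,953.00
Subtotal: $53,741.00 + $83,340.00 + $23,098.50 + $22,953.00 = $183,132.50
Travel: 8.8 × ($210 ÷ 2) = 8.8 × $105.00 = $924.00
Total: $183,132.50 + $924.00 = $184,056.50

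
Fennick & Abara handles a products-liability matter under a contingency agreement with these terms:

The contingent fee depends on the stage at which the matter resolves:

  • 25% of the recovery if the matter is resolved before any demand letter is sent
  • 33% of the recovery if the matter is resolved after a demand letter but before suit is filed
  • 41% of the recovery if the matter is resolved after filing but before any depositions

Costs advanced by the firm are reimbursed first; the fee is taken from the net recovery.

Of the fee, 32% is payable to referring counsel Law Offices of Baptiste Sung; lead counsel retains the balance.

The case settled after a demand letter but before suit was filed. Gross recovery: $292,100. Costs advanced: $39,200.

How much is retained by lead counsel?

$56,750.76

Fee base (net of costs): $292,100 − $39,200 = $252,900
The matter settled after a demand letter but before suit was filed, so the 33% rate applies.
$252,900 × 33% = $83,457.00
Referral share: 32% of $83,457.00 = $26,706.24; lead counsel retains $83,457.00 − $26,706.24 = $56,750.76.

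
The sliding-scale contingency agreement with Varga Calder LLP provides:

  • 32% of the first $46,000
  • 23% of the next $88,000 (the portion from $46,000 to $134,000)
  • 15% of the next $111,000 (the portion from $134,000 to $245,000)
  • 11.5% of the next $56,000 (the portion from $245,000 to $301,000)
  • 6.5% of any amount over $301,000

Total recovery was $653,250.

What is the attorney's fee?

$80,946.25

First $46,000 at 32% = $14,720.00
Next $88,000 at 23% = $20,240.00
Next $111,000 at 15% = $16,650.00
Next $56,000 at 11.5% = $6,440.00
Remaining $352,250 at 6.5% = $22,896.25
Fee: $14,720.00 + $20,240.00 + $16,650.00 + $6,440.00 + $22,896.25 = $80,946.25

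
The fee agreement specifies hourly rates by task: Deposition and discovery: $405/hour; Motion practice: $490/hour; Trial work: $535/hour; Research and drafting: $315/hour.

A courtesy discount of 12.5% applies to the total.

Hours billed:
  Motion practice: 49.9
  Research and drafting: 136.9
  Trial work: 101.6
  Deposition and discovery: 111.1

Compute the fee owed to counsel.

$146,060.25

Deposition and discovery: 111.1 × $405 = $44,995.50
Motion practice: 49.9 × $490 = $24,451.00
Trial work: 101.6 × $535 = $54,356.00
Research and drafting: 136.9 × $315 = $43,123.50
Subtotal: $166,926.00
Less 12.5% discount: −$20,865.75
Total: $166,926.00 − $20,865.75 = $146,060.25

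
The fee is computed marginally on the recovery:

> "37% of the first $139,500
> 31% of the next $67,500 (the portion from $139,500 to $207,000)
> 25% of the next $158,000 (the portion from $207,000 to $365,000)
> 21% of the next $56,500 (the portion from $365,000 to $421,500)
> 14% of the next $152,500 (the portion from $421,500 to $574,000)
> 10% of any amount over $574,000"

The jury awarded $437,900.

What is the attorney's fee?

$126,201.00

First $139,500 at 37% = $51,615.00
Next $67,500 at 31% = $20,925.00
Next $158,000 at 25% = $39,500.00
Next $56,500 at 21% = $11,865.00
Remaining $16,400 at 14% = $2,296.00
Fee: $51,615.00 + $20,925.00 + $39,500.00 + $11,865.00 + $2,296.00 = $126,201.00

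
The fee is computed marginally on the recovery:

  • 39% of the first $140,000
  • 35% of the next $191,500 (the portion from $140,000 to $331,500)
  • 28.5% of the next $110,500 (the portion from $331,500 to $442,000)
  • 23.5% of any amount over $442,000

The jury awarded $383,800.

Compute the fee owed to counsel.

$136,530.50

First $140,000 at 39% = $54,600.00
Next $191,500 at 35% = $67,025.00
Remaining $52,300 at 28.5% = $14,905.50
Fee: $54,600.00 + $67,025.00 + $14,905.50 = $136,530.50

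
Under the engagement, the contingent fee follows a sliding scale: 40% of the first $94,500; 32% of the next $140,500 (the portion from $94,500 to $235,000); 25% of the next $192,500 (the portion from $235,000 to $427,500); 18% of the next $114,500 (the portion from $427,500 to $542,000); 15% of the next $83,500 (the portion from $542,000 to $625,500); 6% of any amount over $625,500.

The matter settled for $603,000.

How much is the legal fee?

First $94,500 at 40% = $37,800.00
Next $140,500 at 32% = $44,960.00
Next $192,500 at 25% = $48,125.00
Next $114,500 at 18% = $20,610.00
Remaining $61,000 at 15% = $9,150.00
Fee: $37,800.00 + $44,960.00 + $48,125.00 + $20,610.00 + $9,150.00 = $160,645.00

$160,645.00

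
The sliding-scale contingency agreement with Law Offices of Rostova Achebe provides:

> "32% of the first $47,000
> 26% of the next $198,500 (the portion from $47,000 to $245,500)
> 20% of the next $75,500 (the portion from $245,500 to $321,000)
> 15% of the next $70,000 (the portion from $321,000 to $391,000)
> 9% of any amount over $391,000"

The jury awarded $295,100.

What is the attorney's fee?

$76,570.00

First $47,000 at 32% = $15,040.00
Next $198,500 at 26% = $51,610.00
Remaining $49,600 at 20% = $9,920.00
Fee: $15,040.00 + $51,610.00 + $9,920.00 = $76,570.00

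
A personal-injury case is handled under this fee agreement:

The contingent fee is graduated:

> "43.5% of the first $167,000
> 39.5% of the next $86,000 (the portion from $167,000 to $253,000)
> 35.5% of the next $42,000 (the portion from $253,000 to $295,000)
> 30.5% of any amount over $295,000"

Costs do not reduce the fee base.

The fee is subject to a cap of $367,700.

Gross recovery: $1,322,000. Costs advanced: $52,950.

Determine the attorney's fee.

$367,700.00

Fee base is the gross recovery, $1,322,000; costs are reimbursed separately.
First $167,000 at 43.5% = $72,645.00
Next $86,000 at 39.5% = $33,970.00
Next $42,000 at 35.5% = $14,910.00
Remaining $1,027,000 at 30.5% = $313,235.00
Fee: $72,645.00 + $33,970.00 + $14,910.00 + $313,235.00 = $434,760.00
$434,760.00 exceeds the $367,700 cap, so the fee is capped at $367,700.00.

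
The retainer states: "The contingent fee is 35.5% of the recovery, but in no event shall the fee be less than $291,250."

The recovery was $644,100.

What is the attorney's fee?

35.5% of $644,100 = $228,655.50
That is below the $291,250 minimum, so the minimum applies.

$291,250.00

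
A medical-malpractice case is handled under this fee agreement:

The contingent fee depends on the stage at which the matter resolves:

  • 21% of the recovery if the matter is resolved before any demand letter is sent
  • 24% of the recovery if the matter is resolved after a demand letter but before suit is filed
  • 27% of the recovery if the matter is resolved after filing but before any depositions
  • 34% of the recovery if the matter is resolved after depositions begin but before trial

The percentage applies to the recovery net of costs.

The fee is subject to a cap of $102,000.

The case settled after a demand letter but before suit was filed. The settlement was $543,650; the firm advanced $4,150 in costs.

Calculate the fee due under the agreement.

$102,000.00

Fee base (net of costs): $543,650 − $4,150 = $539,500
The matter settled after a demand letter but before suit was filed, so the 24% rate applies.
$539,500 × 24% = $129,480.00
$129,480.00 exceeds the $102,000 cap, so the fee is capped at $102,000.00.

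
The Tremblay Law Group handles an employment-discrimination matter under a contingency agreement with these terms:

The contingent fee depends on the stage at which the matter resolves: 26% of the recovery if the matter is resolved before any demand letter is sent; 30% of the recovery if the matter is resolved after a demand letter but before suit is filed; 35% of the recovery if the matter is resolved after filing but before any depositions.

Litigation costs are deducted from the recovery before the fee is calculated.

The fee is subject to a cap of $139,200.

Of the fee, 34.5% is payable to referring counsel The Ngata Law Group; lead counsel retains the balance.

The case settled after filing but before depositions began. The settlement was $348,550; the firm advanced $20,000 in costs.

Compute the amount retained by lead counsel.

Fee base (net of costs): $348,550 − $20,000 = $328,550
The matter settled after filing but before depositions began, so the 35% rate applies.
$328,550 × 35% = $114,992.50
$114,992.50 is under the $139,200 cap.
Referral share: 34.5% of $114,992.50 = $39,672.41; lead counsel retains $114,992.50 − $39,672.41 = $75,320.09.

$75,320.09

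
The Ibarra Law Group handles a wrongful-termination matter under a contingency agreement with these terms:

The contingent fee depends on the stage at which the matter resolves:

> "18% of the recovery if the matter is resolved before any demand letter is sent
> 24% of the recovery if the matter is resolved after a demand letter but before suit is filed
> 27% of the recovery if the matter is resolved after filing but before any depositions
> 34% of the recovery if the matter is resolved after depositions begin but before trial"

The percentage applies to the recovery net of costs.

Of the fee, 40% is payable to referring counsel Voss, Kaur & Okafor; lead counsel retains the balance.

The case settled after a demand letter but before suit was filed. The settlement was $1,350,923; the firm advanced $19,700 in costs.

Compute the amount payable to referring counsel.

$127,797.41

Fee base (net of costs): $1,350,923 − $19,700 = $1,331,223
The matter settled after a demand letter but before suit was filed, so the 24% rate applies.
$1,331,223 × 24% = $319,493.52
Referral share: 40% of $319,493.52 = $127,797.41; lead counsel retains $319,493.52 − $127,797.41 = $191,696.11.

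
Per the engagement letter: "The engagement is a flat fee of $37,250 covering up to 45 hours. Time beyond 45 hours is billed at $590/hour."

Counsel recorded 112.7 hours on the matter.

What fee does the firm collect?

Flat fee: $37,250.00
Excess hours: 112.7 − 45 = 67.7
Overrun: 67.7 × $590 = $39,943.00
Total: $37,250.00 + $39,943.00 = $77,193.00

$77,193.00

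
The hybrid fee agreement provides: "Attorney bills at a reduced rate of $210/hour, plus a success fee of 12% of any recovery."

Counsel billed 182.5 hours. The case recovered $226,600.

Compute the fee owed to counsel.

$65,517.00

Hourly: 182.5 × $210 = $38,325.00
Success fee: 12% of $226,600 = $27,192.00
Total: $38,325.00 + $27,192.00 = $65,517.00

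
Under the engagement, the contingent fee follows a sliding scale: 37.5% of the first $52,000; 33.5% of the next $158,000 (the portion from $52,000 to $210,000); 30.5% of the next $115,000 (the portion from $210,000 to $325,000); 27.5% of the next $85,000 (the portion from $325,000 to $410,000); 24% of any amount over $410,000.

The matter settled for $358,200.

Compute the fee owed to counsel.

$116,635.00

First $52,000 at 37.5% = $19,500.00
Next $158,000 at 33.5% = $52,930.00
Next $115,000 at 30.5% = $35,075.00
Remaining $33,200 at 27.5% = $9,130.00
Fee: $19,500.00 + $52,930.00 + $35,075.00 + $9,130.00 = $116,635.00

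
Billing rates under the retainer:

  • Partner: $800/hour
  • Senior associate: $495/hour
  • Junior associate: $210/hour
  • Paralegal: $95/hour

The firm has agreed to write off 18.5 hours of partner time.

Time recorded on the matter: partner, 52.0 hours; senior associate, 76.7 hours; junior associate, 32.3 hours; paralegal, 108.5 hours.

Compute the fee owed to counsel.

$81,857.00

Partner: 52.0 × $800 = $41,600.00
Senior associate: 76.7 × $495 = $37,966.50
Junior associate: 32.3 × $210 = $6,783.00
Paralegal: 108.5 × $95 = $10,307.50
Subtotal: $96,657.00
Write-off: 18.5 × $800 = $14,800.00
Total: $96,657.00 − $14,800.00 = $81,857.00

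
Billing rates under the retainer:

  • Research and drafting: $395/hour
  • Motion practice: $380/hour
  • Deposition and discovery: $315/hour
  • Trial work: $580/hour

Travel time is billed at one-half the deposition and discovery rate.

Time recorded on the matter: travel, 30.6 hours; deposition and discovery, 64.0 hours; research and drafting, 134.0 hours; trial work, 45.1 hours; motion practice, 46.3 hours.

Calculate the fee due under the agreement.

$121,661.50

Research and drafting: 134.0 × $395 = $52,930.00
Motion practice: 46.3 × $380 = $17,594.00
Deposition and discovery: 64.0 × $315 = $20,160.00
Trial work: 45.1 × $580 = $26,158.00
Subtotal: $52,930.00 + $17,594.00 + $20,160.00 + $26,158.00 = $116,842.00
Travel: 30.6 × ($315 ÷ 2) = 30.6 × $157.50 = $4,819.50
Total: $116,842.00 + $4,819.50 = $121,661.50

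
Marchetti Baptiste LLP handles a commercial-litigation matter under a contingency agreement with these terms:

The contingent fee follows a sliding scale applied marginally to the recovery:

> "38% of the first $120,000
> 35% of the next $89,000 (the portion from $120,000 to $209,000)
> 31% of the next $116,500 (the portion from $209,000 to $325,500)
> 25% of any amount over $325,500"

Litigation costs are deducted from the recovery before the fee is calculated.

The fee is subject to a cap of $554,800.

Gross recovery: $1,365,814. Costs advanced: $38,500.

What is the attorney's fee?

Fee base (net of costs): $1,365,814 − $38,500 = $1,327,314
First $120,000 at 38% = $45,600.00
Next $89,000 at 35% = $31,150.00
Next $116,500 at 31% = $36,115.00
Remaining $1,001,814 at 25% = $250,453.50
Fee: $45,600.00 + $31,150.00 + $36,115.00 + $250,453.50 = $363,318.50
$363,318.50 is under the $554,800 cap.

$363,318.50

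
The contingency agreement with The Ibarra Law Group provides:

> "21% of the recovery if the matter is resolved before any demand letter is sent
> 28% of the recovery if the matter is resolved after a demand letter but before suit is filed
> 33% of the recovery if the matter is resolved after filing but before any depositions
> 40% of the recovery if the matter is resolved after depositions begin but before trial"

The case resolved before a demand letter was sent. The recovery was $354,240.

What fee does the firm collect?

$74,390.40

The matter resolved before a demand letter was sent, so the 21% rate applies.
$354,240 × 21% = $74,390.40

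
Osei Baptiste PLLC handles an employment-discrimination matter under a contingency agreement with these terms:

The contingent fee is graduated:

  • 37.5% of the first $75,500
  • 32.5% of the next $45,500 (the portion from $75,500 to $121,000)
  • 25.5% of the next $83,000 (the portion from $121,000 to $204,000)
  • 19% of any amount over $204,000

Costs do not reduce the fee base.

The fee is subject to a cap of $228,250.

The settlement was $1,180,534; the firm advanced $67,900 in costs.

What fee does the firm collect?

Fee base is the gross recovery, $1,180,534; costs are reimbursed separately.
First $75,500 at 37.5% = $28,312.50
Next $45,500 at 32.5% = $14,787.50
Next $83,000 at 25.5% = $21,165.00
Remaining $976,534 at 19% = $185,541.46
Fee: $28,312.50 + $14,787.50 + $21,165.00 + $185,541.46 = $249,806.46
$249,806.46 exceeds the $228,250 cap, so the fee is capped at $228,250.00.

$228,250.00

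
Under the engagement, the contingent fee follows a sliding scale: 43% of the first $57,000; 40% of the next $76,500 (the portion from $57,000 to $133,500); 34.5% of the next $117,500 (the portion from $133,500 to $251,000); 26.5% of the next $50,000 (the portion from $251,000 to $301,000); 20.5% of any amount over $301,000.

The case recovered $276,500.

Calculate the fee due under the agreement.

First $57,000 at 43% = $24,510.00
Next $76,500 at 40% = $30,600.00
Next $117,500 at 34.5% = $40,537.50
Remaining $25,500 at 26.5% = $6,757.50
Fee: $24,510.00 + $30,600.00 + $40,537.50 + $6,757.50 = $102,405.00

$102,405.00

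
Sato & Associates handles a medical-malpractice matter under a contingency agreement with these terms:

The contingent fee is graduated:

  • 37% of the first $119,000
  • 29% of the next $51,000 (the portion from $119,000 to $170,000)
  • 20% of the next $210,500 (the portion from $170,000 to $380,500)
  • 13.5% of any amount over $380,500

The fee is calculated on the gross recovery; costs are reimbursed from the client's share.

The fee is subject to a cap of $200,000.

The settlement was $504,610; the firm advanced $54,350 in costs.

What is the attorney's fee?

$117,674.85

Fee base is the gross recovery, $504,610; costs are reimbursed separately.
First $119,000 at 37% = $44,030.00
Next $51,000 at 29% = $14,790.00
Next $210,500 at 20% = $42,100.00
Remaining $124,110 at 13.5% = $16,754.85
Fee: $44,030.00 + $14,790.00 + $42,100.00 + $16,754.85 = $117,674.85
$117,674.85 is under the $200,000 cap.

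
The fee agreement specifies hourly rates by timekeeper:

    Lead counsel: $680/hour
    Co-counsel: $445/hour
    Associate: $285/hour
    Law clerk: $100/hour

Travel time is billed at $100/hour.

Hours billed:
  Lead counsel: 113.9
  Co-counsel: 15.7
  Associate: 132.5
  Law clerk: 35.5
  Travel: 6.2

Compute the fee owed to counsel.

$126,371.00

Lead counsel: 113.9 × $680 = $77,452.00
Co-counsel: 15.7 × $445 = $6,986.50
Associate: 132.5 × $285 = $37,762.50
Law clerk: 35.5 × $100 = $3,550.00
Subtotal: $77,452.00 + $6,986.50 + $37,762.50 + $3,550.00 = $125,751.00
Travel: 6.2 × $100 = $620.00
Total: $125,751.00 + $620.00 = $126,371.00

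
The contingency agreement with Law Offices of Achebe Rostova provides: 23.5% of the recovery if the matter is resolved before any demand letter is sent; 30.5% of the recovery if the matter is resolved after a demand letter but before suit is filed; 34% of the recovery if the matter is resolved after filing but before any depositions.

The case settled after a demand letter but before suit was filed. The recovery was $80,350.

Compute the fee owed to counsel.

$24,506.75

The matter settled after a demand letter but before suit was filed, so the 30.5% rate applies.
$80,350 × 30.5% = $24,506.75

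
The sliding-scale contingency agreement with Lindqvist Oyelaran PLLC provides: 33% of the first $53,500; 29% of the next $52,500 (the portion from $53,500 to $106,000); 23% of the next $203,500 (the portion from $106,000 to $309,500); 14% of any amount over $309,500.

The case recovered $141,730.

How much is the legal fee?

$41,097.90

First $53,500 at 33% = $17,655.00
Next $52,500 at 29% = $15,225.00
Remaining $35,730 at 23% = $8,217.90
Fee: $17,655.00 + $15,225.00 + $8,217.90 = $41,097.90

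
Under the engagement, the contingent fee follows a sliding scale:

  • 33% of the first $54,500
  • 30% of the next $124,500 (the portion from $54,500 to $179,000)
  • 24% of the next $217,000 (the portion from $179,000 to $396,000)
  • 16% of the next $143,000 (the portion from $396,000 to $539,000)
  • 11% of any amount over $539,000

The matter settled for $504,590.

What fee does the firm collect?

$124,789.40

First $54,500 at 33% = $17,985.00
Next $124,500 at 30% = $37,350.00
Next $217,000 at 24% = $52,080.00
Remaining $108,590 at 16% = $17,374.40
Fee: $17,985.00 + $37,350.00 + $52,080.00 + $17,374.40 = $124,789.40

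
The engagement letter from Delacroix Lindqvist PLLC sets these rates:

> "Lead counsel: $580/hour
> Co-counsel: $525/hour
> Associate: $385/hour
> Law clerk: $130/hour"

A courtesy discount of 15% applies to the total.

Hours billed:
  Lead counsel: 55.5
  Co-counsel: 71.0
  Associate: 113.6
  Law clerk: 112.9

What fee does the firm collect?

$108,696.30

Lead counsel: 55.5 × $580 = $32,190.00
Co-counsel: 71.0 × $525 = $37,275.00
Associate: 113.6 × $385 = $43,736.00
Law clerk: 112.9 × $130 = $14,677.00
Subtotal: $127,878.00
Less 15% discount: −$19,181.70
Total: $127,878.00 − $19,181.70 = $108,696.30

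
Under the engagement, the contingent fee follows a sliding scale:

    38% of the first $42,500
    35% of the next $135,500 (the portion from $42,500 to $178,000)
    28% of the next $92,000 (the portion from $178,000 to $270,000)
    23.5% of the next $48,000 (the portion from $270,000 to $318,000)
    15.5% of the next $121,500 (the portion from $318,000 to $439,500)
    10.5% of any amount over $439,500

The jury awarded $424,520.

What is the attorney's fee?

First $42,500 at 38% = $16,150.00
Next $135,500 at 35% = $47,425.00
Next $92,000 at 28% = $25,760.00
Next $48,000 at 23.5% = $11,280.00
Remaining $106,520 at 15.5% = $16,510.60
Fee: $16,150.00 + $47,425.00 + $25,760.00 + $11,280.00 + $16,510.60 = $117,125.60

$117,125.60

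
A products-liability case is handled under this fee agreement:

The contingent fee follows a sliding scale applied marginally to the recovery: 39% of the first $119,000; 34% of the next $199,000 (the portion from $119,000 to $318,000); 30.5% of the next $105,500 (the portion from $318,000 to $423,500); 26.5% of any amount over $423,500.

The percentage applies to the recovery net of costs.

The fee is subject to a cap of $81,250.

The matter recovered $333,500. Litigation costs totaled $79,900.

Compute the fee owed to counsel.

Fee base (net of costs): $333,500 − $79,900 = $253,600
First $119,000 at 39% = $46,410.00
Remaining $134,600 at 34% = $45,764.00
Fee: $46,410.00 + $45,764.00 = $92,174.00
$92,174.00 exceeds the $81,250 cap, so the fee is capped at $81,250.00.

$81,250.00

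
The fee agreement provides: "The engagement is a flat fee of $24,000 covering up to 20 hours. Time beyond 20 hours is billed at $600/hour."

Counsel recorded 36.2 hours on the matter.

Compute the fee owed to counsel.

$33,720.00

Flat fee: $24,000.00
Excess hours: 36.2 − 20 = 16.2
Overrun: 16.2 × $600 = $9,720.00
Total: $24,000.00 + $9,720.00 = $33,720.00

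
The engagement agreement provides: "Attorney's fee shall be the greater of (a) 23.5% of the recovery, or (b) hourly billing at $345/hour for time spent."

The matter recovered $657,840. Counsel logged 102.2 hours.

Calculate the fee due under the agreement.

$154,592.40

(a) 23.5% of $657,840 = $154,592.40
(b) 102.2 × $345 = $35,259.00
The greater is (a): $154,592.40.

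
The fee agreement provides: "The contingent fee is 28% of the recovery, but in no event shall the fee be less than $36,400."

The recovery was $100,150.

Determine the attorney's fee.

28% of $100,150 = $28,042.00
That is below the $36,400 minimum, so the minimum applies.

$36,400.00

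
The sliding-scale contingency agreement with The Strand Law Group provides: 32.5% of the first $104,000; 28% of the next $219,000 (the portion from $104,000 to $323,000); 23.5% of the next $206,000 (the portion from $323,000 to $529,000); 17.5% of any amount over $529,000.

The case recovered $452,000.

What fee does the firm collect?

$125,435.00

First $104,000 at 32.5% = $33,800.00
Next $219,000 at 28% = $61,320.00
Remaining $129,000 at 23.5% = $30,315.00
Fee: $33,800.00 + $61,320.00 + $30,315.00 = $125,435.00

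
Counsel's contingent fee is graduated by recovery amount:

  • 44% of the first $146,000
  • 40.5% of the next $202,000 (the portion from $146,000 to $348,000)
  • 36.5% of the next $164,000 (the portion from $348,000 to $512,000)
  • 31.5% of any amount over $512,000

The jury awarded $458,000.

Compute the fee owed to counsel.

First $146,000 at 44% = $64,240.00
Next $202,000 at 40.5% = $81,810.00
Remaining $110,000 at 36.5% = $40,150.00
Fee: $64,240.00 + $81,810.00 + $40,150.00 = $186,200.00

$186,200.00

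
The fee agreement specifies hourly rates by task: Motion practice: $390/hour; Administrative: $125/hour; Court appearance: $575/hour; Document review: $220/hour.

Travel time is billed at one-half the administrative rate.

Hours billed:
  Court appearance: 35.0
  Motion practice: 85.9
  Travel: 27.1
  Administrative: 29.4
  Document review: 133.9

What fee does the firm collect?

Motion practice: 85.9 × $390 = $33,501.00
Administrative: 29.4 × $125 = $3,675.00
Court appearance: 35.0 × $575 = $20,125.00
Document review: 133.9 × $220 = $29,458.00
Subtotal: $33,501.00 + $3,675.00 + $20,125.00 + $29,458.00 = $86,759.00
Travel: 27.1 × ($125 ÷ 2) = 27.1 × $62.50 = $1,693.75
Total: $86,759.00 + $1,693.75 = $88,452.75

$88,452.75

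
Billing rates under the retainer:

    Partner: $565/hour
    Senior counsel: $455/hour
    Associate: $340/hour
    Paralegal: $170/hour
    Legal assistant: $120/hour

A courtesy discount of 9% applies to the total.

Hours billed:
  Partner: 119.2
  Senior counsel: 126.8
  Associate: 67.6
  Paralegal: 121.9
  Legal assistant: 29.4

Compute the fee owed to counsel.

Partner: 119.2 × $565 = $67,348.00
Senior counsel: 126.8 × $455 = $57,694.00
Associate: 67.6 × $340 = $22,984.00
Paralegal: 121.9 × $170 = $20,723.00
Legal assistant: 29.4 × $120 = $3,528.00
Subtotal: $172,277.00
Less 9% discount: −$15,504.93
Total: $172,277.00 − $15,504.93 = $156,772.07

$156,772.07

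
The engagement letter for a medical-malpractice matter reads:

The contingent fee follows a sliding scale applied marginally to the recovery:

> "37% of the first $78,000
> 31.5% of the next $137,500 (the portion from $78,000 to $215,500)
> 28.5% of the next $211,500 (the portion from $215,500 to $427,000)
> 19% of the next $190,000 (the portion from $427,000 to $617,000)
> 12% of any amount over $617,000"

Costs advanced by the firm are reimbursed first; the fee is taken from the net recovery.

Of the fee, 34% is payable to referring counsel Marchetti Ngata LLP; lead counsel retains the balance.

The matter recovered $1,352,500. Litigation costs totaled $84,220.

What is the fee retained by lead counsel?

Fee base (net of costs): $1,352,500 − $84,220 = $1,268,280
First $78,000 at 37% = $28,860.00
Next $137,500 at 31.5% = $43,312.50
Next $211,500 at 28.5% = $60,277.50
Next $190,000 at 19% = $36,100.00
Remaining $651,280 at 12% = $78,153.60
Fee: $28,860.00 + $43,312.50 + $60,277.50 + $36,100.00 + $78,153.60 = $246,703.60
Referral share: 34% of $246,703.60 = $83,879.22; lead counsel retains $246,703.60 − $83,879.22 = $162,824.38.

$162,824.38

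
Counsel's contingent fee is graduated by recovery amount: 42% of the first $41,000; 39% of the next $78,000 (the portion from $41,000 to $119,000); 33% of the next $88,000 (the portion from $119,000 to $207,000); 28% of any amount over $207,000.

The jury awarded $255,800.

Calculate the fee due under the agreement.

First $41,000 at 42% = $17,220.00
Next $78,000 at 39% = $30,420.00
Next $88,000 at 33% = $29,040.00
Remaining $48,800 at 28% = $13,664.00
Fee: $17,220.00 + $30,420.00 + $29,040.00 + $13,664.00 = $90,344.00

$90,344.00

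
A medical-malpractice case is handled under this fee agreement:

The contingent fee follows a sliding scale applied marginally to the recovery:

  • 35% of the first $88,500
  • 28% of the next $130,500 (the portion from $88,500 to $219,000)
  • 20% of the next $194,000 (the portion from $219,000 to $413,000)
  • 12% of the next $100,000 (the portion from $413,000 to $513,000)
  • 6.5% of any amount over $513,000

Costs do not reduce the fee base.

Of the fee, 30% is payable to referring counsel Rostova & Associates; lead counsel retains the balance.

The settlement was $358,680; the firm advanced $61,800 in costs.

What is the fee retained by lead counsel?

$66,815.70

Fee base is the gross recovery, $358,680; costs are reimbursed separately.
First $88,500 at 35% = $30,975.00
Next $130,500 at 28% = $36,540.00
Remaining $139,680 at 20% = $27,936.00
Fee: $30,975.00 + $36,540.00 + $27,936.00 = $95,451.00
Referral share: 30% of $95,451.00 = $28,635.30; lead counsel retains $95,451.00 − $28,635.30 = $66,815.70.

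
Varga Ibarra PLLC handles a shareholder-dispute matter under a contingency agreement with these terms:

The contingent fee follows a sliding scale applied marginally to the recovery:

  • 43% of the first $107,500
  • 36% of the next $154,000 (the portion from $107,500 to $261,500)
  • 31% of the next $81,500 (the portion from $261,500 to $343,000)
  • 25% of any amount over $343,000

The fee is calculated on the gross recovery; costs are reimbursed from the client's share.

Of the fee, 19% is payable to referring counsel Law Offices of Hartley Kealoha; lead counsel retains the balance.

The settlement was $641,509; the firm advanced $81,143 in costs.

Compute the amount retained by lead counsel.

$163,261.37

Fee base is the gross recovery, $641,509; costs are reimbursed separately.
First $107,500 at 43% = $46,225.00
Next $154,000 at 36% = $55,440.00
Next $81,500 at 31% = $25,265.00
Remaining $298,509 at 25% = $74,627.25
Fee: $46,225.00 + $55,440.00 + $25,265.00 + $74,627.25 = $201,557.25
Referral share: 19% of $201,557.25 = $38,295.88; lead counsel retains $201,557.25 − $38,295.88 = $163,261.37.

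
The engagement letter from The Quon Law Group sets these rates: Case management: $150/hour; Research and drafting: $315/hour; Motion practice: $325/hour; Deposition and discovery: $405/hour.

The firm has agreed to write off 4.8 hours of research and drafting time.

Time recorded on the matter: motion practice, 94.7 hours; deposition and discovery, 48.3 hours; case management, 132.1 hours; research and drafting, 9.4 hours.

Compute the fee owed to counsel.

$71,603.00

Case management: 132.1 × $150 = $19,815.00
Research and drafting: 9.4 × $315 = $2,961.00
Motion practice: 94.7 × $325 = $30,777.50
Deposition and discovery: 48.3 × $405 = $19,561.50
Subtotal: $73,115.00
Write-off: 4.8 × $315 = $1,512.00
Total: $73,115.00 − $1,512.00 = $71,603.00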